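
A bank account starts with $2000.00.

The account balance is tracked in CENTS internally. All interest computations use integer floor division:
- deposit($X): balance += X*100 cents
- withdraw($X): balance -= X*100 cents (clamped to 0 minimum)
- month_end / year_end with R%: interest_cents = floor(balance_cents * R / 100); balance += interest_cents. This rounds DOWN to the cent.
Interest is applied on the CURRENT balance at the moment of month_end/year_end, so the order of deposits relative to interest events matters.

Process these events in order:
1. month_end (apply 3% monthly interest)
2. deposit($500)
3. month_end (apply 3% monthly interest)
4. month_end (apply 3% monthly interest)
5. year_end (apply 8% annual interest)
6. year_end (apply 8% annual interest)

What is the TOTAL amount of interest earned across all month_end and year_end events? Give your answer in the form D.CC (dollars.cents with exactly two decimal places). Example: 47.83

Answer: 667.82

Derivation:
After 1 (month_end (apply 3% monthly interest)): balance=$2060.00 total_interest=$60.00
After 2 (deposit($500)): balance=$2560.00 total_interest=$60.00
After 3 (month_end (apply 3% monthly interest)): balance=$2636.80 total_interest=$136.80
After 4 (month_end (apply 3% monthly interest)): balance=$2715.90 total_interest=$215.90
After 5 (year_end (apply 8% annual interest)): balance=$2933.17 total_interest=$433.17
After 6 (year_end (apply 8% annual interest)): balance=$3167.82 total_interest=$667.82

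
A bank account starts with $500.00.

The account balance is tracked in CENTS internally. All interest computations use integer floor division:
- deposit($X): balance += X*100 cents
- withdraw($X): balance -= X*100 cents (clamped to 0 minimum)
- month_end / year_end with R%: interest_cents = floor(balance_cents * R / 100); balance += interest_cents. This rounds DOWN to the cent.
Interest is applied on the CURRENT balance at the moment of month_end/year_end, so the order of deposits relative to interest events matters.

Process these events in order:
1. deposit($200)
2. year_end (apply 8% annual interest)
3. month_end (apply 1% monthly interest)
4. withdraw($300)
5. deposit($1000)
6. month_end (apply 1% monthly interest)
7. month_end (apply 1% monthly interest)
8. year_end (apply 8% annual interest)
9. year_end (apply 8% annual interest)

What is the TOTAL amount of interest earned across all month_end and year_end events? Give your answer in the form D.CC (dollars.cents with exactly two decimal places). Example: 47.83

Answer: 341.39

Derivation:
After 1 (deposit($200)): balance=$700.00 total_interest=$0.00
After 2 (year_end (apply 8% annual interest)): balance=$756.00 total_interest=$56.00
After 3 (month_end (apply 1% monthly interest)): balance=$763.56 total_interest=$63.56
After 4 (withdraw($300)): balance=$463.56 total_interest=$63.56
After 5 (deposit($1000)): balance=$1463.56 total_interest=$63.56
After 6 (month_end (apply 1% monthly interest)): balance=$1478.19 total_interest=$78.19
After 7 (month_end (apply 1% monthly interest)): balance=$1492.97 total_interest=$92.97
After 8 (year_end (apply 8% annual interest)): balance=$1612.40 total_interest=$212.40
After 9 (year_end (apply 8% annual interest)): balance=$1741.39 total_interest=$341.39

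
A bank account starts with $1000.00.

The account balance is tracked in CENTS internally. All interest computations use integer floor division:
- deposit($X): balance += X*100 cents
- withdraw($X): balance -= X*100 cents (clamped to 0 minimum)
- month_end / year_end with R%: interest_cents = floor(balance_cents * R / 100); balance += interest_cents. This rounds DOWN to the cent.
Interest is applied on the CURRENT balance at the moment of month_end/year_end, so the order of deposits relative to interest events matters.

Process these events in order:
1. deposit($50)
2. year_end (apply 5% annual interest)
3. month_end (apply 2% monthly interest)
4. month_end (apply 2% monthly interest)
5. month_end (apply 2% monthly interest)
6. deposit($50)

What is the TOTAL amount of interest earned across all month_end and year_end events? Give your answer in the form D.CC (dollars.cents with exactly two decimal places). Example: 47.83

After 1 (deposit($50)): balance=$1050.00 total_interest=$0.00
After 2 (year_end (apply 5% annual interest)): balance=$1102.50 total_interest=$52.50
After 3 (month_end (apply 2% monthly interest)): balance=$1124.55 total_interest=$74.55
After 4 (month_end (apply 2% monthly interest)): balance=$1147.04 total_interest=$97.04
After 5 (month_end (apply 2% monthly interest)): balance=$1169.98 total_interest=$119.98
After 6 (deposit($50)): balance=$1219.98 total_interest=$119.98

Answer: 119.98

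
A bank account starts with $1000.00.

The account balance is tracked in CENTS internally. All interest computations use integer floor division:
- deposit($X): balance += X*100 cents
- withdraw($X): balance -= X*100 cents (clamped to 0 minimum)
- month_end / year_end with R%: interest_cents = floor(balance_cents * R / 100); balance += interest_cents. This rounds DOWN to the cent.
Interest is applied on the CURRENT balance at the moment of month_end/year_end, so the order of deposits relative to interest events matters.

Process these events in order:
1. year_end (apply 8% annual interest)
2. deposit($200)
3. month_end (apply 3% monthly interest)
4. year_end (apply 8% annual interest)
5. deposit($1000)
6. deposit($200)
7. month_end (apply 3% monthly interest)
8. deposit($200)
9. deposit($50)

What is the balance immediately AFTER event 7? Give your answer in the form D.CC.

After 1 (year_end (apply 8% annual interest)): balance=$1080.00 total_interest=$80.00
After 2 (deposit($200)): balance=$1280.00 total_interest=$80.00
After 3 (month_end (apply 3% monthly interest)): balance=$1318.40 total_interest=$118.40
After 4 (year_end (apply 8% annual interest)): balance=$1423.87 total_interest=$223.87
After 5 (deposit($1000)): balance=$2423.87 total_interest=$223.87
After 6 (deposit($200)): balance=$2623.87 total_interest=$223.87
After 7 (month_end (apply 3% monthly interest)): balance=$2702.58 total_interest=$302.58

Answer: 2702.58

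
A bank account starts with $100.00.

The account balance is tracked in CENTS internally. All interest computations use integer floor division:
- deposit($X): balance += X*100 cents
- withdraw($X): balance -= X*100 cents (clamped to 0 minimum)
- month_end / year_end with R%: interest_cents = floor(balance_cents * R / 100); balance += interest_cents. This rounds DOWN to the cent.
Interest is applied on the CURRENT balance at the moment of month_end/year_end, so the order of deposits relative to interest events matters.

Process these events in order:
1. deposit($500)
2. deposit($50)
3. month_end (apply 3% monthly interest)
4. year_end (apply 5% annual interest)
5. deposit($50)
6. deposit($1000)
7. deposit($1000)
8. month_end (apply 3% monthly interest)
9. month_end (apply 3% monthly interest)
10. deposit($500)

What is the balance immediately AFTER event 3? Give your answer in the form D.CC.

After 1 (deposit($500)): balance=$600.00 total_interest=$0.00
After 2 (deposit($50)): balance=$650.00 total_interest=$0.00
After 3 (month_end (apply 3% monthly interest)): balance=$669.50 total_interest=$19.50

Answer: 669.50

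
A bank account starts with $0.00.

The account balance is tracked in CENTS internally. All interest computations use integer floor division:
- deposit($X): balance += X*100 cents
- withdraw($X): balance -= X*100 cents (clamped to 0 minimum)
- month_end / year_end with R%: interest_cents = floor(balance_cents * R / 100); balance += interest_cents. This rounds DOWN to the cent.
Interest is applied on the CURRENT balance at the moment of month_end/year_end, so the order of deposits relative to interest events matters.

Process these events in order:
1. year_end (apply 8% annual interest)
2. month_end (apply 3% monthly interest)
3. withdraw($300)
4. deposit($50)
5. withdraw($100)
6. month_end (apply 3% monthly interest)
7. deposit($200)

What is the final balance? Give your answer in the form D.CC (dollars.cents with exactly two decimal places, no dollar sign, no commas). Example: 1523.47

Answer: 200.00

Derivation:
After 1 (year_end (apply 8% annual interest)): balance=$0.00 total_interest=$0.00
After 2 (month_end (apply 3% monthly interest)): balance=$0.00 total_interest=$0.00
After 3 (withdraw($300)): balance=$0.00 total_interest=$0.00
After 4 (deposit($50)): balance=$50.00 total_interest=$0.00
After 5 (withdraw($100)): balance=$0.00 total_interest=$0.00
After 6 (month_end (apply 3% monthly interest)): balance=$0.00 total_interest=$0.00
After 7 (deposit($200)): balance=$200.00 total_interest=$0.00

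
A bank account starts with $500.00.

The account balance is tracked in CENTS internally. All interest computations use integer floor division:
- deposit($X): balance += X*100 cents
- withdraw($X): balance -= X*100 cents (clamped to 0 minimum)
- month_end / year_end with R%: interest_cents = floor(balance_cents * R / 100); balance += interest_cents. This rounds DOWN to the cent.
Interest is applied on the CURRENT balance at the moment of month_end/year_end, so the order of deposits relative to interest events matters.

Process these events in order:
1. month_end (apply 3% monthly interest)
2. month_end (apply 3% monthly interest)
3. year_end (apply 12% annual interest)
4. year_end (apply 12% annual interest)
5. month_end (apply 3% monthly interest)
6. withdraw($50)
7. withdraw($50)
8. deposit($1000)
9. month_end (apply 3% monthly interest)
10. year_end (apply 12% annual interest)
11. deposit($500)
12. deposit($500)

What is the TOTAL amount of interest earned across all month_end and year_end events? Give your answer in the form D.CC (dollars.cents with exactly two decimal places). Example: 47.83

Answer: 428.85

Derivation:
After 1 (month_end (apply 3% monthly interest)): balance=$515.00 total_interest=$15.00
After 2 (month_end (apply 3% monthly interest)): balance=$530.45 total_interest=$30.45
After 3 (year_end (apply 12% annual interest)): balance=$594.10 total_interest=$94.10
After 4 (year_end (apply 12% annual interest)): balance=$665.39 total_interest=$165.39
After 5 (month_end (apply 3% monthly interest)): balance=$685.35 total_interest=$185.35
After 6 (withdraw($50)): balance=$635.35 total_interest=$185.35
After 7 (withdraw($50)): balance=$585.35 total_interest=$185.35
After 8 (deposit($1000)): balance=$1585.35 total_interest=$185.35
After 9 (month_end (apply 3% monthly interest)): balance=$1632.91 total_interest=$232.91
After 10 (year_end (apply 12% annual interest)): balance=$1828.85 total_interest=$428.85
After 11 (deposit($500)): balance=$2328.85 total_interest=$428.85
After 12 (deposit($500)): balance=$2828.85 total_interest=$428.85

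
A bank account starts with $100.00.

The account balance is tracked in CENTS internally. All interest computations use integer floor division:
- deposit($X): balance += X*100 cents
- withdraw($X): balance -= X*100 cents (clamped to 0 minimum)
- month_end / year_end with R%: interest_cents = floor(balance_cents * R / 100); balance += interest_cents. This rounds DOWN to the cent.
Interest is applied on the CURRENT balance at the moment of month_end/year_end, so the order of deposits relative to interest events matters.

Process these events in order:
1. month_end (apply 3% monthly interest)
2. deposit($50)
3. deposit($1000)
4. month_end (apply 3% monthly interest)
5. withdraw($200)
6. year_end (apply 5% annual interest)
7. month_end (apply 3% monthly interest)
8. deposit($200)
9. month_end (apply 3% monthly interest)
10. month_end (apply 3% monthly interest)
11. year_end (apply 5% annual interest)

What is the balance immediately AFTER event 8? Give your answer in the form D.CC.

Answer: 1268.06

Derivation:
After 1 (month_end (apply 3% monthly interest)): balance=$103.00 total_interest=$3.00
After 2 (deposit($50)): balance=$153.00 total_interest=$3.00
After 3 (deposit($1000)): balance=$1153.00 total_interest=$3.00
After 4 (month_end (apply 3% monthly interest)): balance=$1187.59 total_interest=$37.59
After 5 (withdraw($200)): balance=$987.59 total_interest=$37.59
After 6 (year_end (apply 5% annual interest)): balance=$1036.96 total_interest=$86.96
After 7 (month_end (apply 3% monthly interest)): balance=$1068.06 total_interest=$118.06
After 8 (deposit($200)): balance=$1268.06 total_interest=$118.06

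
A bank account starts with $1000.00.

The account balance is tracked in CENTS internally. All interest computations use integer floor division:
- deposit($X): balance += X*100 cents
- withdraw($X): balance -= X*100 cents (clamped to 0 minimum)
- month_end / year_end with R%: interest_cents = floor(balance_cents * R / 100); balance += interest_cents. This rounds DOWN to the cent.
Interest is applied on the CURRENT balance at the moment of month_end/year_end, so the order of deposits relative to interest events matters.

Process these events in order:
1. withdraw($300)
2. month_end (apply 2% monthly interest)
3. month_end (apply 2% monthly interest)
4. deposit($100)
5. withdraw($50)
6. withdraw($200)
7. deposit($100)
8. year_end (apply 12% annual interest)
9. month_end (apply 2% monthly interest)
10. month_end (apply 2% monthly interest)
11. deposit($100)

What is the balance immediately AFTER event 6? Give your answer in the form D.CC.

After 1 (withdraw($300)): balance=$700.00 total_interest=$0.00
After 2 (month_end (apply 2% monthly interest)): balance=$714.00 total_interest=$14.00
After 3 (month_end (apply 2% monthly interest)): balance=$728.28 total_interest=$28.28
After 4 (deposit($100)): balance=$828.28 total_interest=$28.28
After 5 (withdraw($50)): balance=$778.28 total_interest=$28.28
After 6 (withdraw($200)): balance=$578.28 total_interest=$28.28

Answer: 578.28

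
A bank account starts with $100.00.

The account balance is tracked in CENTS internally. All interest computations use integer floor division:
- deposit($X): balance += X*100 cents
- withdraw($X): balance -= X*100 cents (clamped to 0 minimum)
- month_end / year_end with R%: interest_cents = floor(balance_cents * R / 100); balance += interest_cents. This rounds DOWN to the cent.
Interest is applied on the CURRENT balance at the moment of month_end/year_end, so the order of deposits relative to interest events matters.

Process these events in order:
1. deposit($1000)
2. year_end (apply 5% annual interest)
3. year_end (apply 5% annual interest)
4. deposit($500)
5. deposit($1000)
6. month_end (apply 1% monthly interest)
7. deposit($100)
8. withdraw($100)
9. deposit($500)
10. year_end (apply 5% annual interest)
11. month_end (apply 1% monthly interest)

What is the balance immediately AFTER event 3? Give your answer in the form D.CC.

Answer: 1212.75

Derivation:
After 1 (deposit($1000)): balance=$1100.00 total_interest=$0.00
After 2 (year_end (apply 5% annual interest)): balance=$1155.00 total_interest=$55.00
After 3 (year_end (apply 5% annual interest)): balance=$1212.75 total_interest=$112.75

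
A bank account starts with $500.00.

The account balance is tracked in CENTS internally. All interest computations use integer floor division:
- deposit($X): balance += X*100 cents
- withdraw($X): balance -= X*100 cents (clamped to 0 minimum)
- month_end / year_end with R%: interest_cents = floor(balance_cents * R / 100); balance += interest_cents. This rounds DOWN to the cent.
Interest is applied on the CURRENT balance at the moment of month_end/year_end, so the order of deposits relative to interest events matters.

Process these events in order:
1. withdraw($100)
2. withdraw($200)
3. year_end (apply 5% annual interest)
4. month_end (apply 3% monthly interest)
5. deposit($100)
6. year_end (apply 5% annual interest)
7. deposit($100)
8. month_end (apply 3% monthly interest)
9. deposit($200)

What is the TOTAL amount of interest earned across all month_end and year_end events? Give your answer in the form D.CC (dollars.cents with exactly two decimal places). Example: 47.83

Answer: 45.07

Derivation:
After 1 (withdraw($100)): balance=$400.00 total_interest=$0.00
After 2 (withdraw($200)): balance=$200.00 total_interest=$0.00
After 3 (year_end (apply 5% annual interest)): balance=$210.00 total_interest=$10.00
After 4 (month_end (apply 3% monthly interest)): balance=$216.30 total_interest=$16.30
After 5 (deposit($100)): balance=$316.30 total_interest=$16.30
After 6 (year_end (apply 5% annual interest)): balance=$332.11 total_interest=$32.11
After 7 (deposit($100)): balance=$432.11 total_interest=$32.11
After 8 (month_end (apply 3% monthly interest)): balance=$445.07 total_interest=$45.07
After 9 (deposit($200)): balance=$645.07 total_interest=$45.07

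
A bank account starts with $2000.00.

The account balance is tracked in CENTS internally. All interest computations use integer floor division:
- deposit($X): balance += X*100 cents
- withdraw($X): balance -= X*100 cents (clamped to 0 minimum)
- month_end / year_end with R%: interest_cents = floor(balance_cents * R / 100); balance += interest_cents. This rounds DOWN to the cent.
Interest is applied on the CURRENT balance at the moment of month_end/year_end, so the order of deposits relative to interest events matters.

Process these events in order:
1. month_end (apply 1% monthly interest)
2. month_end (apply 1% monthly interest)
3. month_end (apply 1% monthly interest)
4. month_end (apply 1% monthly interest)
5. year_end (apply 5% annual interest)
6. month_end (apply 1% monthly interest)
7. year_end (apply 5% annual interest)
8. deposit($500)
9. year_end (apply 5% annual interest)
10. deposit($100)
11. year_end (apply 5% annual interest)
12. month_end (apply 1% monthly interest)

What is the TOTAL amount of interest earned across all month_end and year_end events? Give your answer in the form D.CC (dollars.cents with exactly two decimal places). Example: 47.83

Answer: 643.35

Derivation:
After 1 (month_end (apply 1% monthly interest)): balance=$2020.00 total_interest=$20.00
After 2 (month_end (apply 1% monthly interest)): balance=$2040.20 total_interest=$40.20
After 3 (month_end (apply 1% monthly interest)): balance=$2060.60 total_interest=$60.60
After 4 (month_end (apply 1% monthly interest)): balance=$2081.20 total_interest=$81.20
After 5 (year_end (apply 5% annual interest)): balance=$2185.26 total_interest=$185.26
After 6 (month_end (apply 1% monthly interest)): balance=$2207.11 total_interest=$207.11
After 7 (year_end (apply 5% annual interest)): balance=$2317.46 total_interest=$317.46
After 8 (deposit($500)): balance=$2817.46 total_interest=$317.46
After 9 (year_end (apply 5% annual interest)): balance=$2958.33 total_interest=$458.33
After 10 (deposit($100)): balance=$3058.33 total_interest=$458.33
After 11 (year_end (apply 5% annual interest)): balance=$3211.24 total_interest=$611.24
After 12 (month_end (apply 1% monthly interest)): balance=$3243.35 total_interest=$643.35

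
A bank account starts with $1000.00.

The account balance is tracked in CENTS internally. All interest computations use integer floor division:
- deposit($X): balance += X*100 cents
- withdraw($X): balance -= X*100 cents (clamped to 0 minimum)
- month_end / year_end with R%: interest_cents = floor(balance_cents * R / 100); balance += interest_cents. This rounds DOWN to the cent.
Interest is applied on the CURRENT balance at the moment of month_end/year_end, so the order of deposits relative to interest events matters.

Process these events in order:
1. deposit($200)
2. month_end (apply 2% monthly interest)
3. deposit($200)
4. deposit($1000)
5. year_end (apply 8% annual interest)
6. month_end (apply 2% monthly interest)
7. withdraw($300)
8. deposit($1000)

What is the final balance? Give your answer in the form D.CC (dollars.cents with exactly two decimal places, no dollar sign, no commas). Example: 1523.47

After 1 (deposit($200)): balance=$1200.00 total_interest=$0.00
After 2 (month_end (apply 2% monthly interest)): balance=$1224.00 total_interest=$24.00
After 3 (deposit($200)): balance=$1424.00 total_interest=$24.00
After 4 (deposit($1000)): balance=$2424.00 total_interest=$24.00
After 5 (year_end (apply 8% annual interest)): balance=$2617.92 total_interest=$217.92
After 6 (month_end (apply 2% monthly interest)): balance=$2670.27 total_interest=$270.27
After 7 (withdraw($300)): balance=$2370.27 total_interest=$270.27
After 8 (deposit($1000)): balance=$3370.27 total_interest=$270.27

Answer: 3370.27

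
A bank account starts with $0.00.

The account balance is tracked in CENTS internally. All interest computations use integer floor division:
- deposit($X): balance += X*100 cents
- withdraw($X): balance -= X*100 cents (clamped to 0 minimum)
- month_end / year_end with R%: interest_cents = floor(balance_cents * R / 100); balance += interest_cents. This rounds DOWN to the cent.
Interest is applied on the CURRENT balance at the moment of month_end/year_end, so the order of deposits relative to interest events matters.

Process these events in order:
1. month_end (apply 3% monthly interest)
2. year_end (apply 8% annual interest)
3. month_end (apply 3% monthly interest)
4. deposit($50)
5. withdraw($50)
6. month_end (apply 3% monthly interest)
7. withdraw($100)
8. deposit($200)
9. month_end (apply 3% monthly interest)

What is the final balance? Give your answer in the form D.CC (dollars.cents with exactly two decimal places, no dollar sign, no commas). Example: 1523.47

After 1 (month_end (apply 3% monthly interest)): balance=$0.00 total_interest=$0.00
After 2 (year_end (apply 8% annual interest)): balance=$0.00 total_interest=$0.00
After 3 (month_end (apply 3% monthly interest)): balance=$0.00 total_interest=$0.00
After 4 (deposit($50)): balance=$50.00 total_interest=$0.00
After 5 (withdraw($50)): balance=$0.00 total_interest=$0.00
After 6 (month_end (apply 3% monthly interest)): balance=$0.00 total_interest=$0.00
After 7 (withdraw($100)): balance=$0.00 total_interest=$0.00
After 8 (deposit($200)): balance=$200.00 total_interest=$0.00
After 9 (month_end (apply 3% monthly interest)): balance=$206.00 total_interest=$6.00

Answer: 206.00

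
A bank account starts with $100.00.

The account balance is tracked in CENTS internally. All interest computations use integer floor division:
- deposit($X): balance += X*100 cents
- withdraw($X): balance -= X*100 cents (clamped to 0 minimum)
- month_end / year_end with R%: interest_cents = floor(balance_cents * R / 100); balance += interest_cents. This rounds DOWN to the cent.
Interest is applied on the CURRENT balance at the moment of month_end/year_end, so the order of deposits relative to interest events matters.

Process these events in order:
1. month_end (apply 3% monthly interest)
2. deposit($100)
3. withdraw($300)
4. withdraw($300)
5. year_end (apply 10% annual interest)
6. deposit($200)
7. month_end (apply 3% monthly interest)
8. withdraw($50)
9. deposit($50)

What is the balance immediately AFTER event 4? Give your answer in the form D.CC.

Answer: 0.00

Derivation:
After 1 (month_end (apply 3% monthly interest)): balance=$103.00 total_interest=$3.00
After 2 (deposit($100)): balance=$203.00 total_interest=$3.00
After 3 (withdraw($300)): balance=$0.00 total_interest=$3.00
After 4 (withdraw($300)): balance=$0.00 total_interest=$3.00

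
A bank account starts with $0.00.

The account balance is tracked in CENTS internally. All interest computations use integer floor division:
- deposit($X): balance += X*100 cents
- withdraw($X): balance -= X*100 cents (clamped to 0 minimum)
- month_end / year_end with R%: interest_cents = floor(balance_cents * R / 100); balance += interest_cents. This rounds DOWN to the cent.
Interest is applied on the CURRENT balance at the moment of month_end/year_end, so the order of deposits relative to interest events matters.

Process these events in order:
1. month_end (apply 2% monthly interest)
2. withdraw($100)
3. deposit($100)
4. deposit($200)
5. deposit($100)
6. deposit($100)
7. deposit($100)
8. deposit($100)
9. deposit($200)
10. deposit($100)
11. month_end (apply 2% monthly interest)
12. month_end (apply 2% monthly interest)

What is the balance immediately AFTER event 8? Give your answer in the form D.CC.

After 1 (month_end (apply 2% monthly interest)): balance=$0.00 total_interest=$0.00
After 2 (withdraw($100)): balance=$0.00 total_interest=$0.00
After 3 (deposit($100)): balance=$100.00 total_interest=$0.00
After 4 (deposit($200)): balance=$300.00 total_interest=$0.00
After 5 (deposit($100)): balance=$400.00 total_interest=$0.00
After 6 (deposit($100)): balance=$500.00 total_interest=$0.00
After 7 (deposit($100)): balance=$600.00 total_interest=$0.00
After 8 (deposit($100)): balance=$700.00 total_interest=$0.00

Answer: 700.00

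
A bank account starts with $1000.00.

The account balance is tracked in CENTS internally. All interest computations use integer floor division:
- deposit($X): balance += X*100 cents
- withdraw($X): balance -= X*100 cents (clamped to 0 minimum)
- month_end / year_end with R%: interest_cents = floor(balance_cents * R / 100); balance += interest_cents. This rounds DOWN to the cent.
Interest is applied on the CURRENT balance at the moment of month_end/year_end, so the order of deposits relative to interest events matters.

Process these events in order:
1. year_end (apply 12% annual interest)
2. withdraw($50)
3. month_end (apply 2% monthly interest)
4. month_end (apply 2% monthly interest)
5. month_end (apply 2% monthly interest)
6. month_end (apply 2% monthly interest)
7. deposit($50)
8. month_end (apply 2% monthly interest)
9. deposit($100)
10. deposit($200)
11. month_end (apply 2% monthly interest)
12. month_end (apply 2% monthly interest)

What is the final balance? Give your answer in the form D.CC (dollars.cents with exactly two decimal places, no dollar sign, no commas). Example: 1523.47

After 1 (year_end (apply 12% annual interest)): balance=$1120.00 total_interest=$120.00
After 2 (withdraw($50)): balance=$1070.00 total_interest=$120.00
After 3 (month_end (apply 2% monthly interest)): balance=$1091.40 total_interest=$141.40
After 4 (month_end (apply 2% monthly interest)): balance=$1113.22 total_interest=$163.22
After 5 (month_end (apply 2% monthly interest)): balance=$1135.48 total_interest=$185.48
After 6 (month_end (apply 2% monthly interest)): balance=$1158.18 total_interest=$208.18
After 7 (deposit($50)): balance=$1208.18 total_interest=$208.18
After 8 (month_end (apply 2% monthly interest)): balance=$1232.34 total_interest=$232.34
After 9 (deposit($100)): balance=$1332.34 total_interest=$232.34
After 10 (deposit($200)): balance=$1532.34 total_interest=$232.34
After 11 (month_end (apply 2% monthly interest)): balance=$1562.98 total_interest=$262.98
After 12 (month_end (apply 2% monthly interest)): balance=$1594.23 total_interest=$294.23

Answer: 1594.23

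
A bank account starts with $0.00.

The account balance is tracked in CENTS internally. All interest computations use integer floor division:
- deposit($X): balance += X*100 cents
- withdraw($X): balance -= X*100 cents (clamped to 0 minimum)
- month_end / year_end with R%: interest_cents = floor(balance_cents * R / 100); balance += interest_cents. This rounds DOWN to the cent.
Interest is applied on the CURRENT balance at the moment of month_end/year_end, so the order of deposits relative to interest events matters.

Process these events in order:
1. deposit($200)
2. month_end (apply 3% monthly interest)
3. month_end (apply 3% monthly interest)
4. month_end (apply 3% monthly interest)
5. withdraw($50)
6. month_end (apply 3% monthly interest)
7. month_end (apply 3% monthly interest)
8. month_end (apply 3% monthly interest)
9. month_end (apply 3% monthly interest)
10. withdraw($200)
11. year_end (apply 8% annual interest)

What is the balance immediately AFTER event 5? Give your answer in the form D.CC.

Answer: 168.54

Derivation:
After 1 (deposit($200)): balance=$200.00 total_interest=$0.00
After 2 (month_end (apply 3% monthly interest)): balance=$206.00 total_interest=$6.00
After 3 (month_end (apply 3% monthly interest)): balance=$212.18 total_interest=$12.18
After 4 (month_end (apply 3% monthly interest)): balance=$218.54 total_interest=$18.54
After 5 (withdraw($50)): balance=$168.54 total_interest=$18.54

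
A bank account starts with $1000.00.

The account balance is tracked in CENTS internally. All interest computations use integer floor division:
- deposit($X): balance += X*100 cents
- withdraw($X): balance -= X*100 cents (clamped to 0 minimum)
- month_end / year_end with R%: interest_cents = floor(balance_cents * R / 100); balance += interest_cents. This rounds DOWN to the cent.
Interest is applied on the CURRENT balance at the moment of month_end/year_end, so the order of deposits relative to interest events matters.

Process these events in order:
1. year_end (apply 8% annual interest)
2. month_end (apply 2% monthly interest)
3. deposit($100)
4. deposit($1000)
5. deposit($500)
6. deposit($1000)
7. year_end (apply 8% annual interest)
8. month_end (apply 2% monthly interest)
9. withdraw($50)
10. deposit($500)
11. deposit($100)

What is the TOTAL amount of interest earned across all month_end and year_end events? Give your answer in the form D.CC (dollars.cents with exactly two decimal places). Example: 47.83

Answer: 477.67

Derivation:
After 1 (year_end (apply 8% annual interest)): balance=$1080.00 total_interest=$80.00
After 2 (month_end (apply 2% monthly interest)): balance=$1101.60 total_interest=$101.60
After 3 (deposit($100)): balance=$1201.60 total_interest=$101.60
After 4 (deposit($1000)): balance=$2201.60 total_interest=$101.60
After 5 (deposit($500)): balance=$2701.60 total_interest=$101.60
After 6 (deposit($1000)): balance=$3701.60 total_interest=$101.60
After 7 (year_end (apply 8% annual interest)): balance=$3997.72 total_interest=$397.72
After 8 (month_end (apply 2% monthly interest)): balance=$4077.67 total_interest=$477.67
After 9 (withdraw($50)): balance=$4027.67 total_interest=$477.67
After 10 (deposit($500)): balance=$4527.67 total_interest=$477.67
After 11 (deposit($100)): balance=$4627.67 total_interest=$477.67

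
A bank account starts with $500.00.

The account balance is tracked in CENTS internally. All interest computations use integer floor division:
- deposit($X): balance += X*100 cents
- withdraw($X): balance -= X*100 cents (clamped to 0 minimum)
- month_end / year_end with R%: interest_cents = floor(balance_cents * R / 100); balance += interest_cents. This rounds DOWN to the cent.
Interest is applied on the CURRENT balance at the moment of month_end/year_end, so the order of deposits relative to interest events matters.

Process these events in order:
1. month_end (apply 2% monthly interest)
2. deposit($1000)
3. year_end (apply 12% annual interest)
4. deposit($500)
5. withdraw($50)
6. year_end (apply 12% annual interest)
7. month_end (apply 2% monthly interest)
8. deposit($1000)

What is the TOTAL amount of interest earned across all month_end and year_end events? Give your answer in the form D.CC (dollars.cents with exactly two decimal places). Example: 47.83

After 1 (month_end (apply 2% monthly interest)): balance=$510.00 total_interest=$10.00
After 2 (deposit($1000)): balance=$1510.00 total_interest=$10.00
After 3 (year_end (apply 12% annual interest)): balance=$1691.20 total_interest=$191.20
After 4 (deposit($500)): balance=$2191.20 total_interest=$191.20
After 5 (withdraw($50)): balance=$2141.20 total_interest=$191.20
After 6 (year_end (apply 12% annual interest)): balance=$2398.14 total_interest=$448.14
After 7 (month_end (apply 2% monthly interest)): balance=$2446.10 total_interest=$496.10
After 8 (deposit($1000)): balance=$3446.10 total_interest=$496.10

Answer: 496.10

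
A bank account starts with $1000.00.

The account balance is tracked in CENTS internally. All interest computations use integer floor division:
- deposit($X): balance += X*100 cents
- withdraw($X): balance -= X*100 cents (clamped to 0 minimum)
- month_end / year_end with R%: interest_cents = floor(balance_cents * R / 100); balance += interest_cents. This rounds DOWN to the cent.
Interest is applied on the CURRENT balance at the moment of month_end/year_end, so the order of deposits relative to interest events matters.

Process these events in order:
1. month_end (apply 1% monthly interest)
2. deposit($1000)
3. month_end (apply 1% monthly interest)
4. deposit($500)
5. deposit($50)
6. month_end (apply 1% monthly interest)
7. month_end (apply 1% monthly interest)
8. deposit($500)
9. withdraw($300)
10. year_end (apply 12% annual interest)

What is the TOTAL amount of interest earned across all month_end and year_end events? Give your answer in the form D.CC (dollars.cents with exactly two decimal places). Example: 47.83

Answer: 421.78

Derivation:
After 1 (month_end (apply 1% monthly interest)): balance=$1010.00 total_interest=$10.00
After 2 (deposit($1000)): balance=$2010.00 total_interest=$10.00
After 3 (month_end (apply 1% monthly interest)): balance=$2030.10 total_interest=$30.10
After 4 (deposit($500)): balance=$2530.10 total_interest=$30.10
After 5 (deposit($50)): balance=$2580.10 total_interest=$30.10
After 6 (month_end (apply 1% monthly interest)): balance=$2605.90 total_interest=$55.90
After 7 (month_end (apply 1% monthly interest)): balance=$2631.95 total_interest=$81.95
After 8 (deposit($500)): balance=$3131.95 total_interest=$81.95
After 9 (withdraw($300)): balance=$2831.95 total_interest=$81.95
After 10 (year_end (apply 12% annual interest)): balance=$3171.78 total_interest=$421.78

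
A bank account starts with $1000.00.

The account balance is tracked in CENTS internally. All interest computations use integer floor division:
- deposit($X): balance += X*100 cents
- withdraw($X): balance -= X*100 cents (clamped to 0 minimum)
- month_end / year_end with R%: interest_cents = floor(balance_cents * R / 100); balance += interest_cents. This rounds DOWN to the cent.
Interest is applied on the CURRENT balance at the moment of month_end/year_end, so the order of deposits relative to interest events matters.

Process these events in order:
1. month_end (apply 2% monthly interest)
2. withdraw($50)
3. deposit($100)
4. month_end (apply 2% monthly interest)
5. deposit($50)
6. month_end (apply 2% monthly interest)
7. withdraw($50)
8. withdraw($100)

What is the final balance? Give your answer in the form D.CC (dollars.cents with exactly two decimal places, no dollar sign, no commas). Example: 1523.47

After 1 (month_end (apply 2% monthly interest)): balance=$1020.00 total_interest=$20.00
After 2 (withdraw($50)): balance=$970.00 total_interest=$20.00
After 3 (deposit($100)): balance=$1070.00 total_interest=$20.00
After 4 (month_end (apply 2% monthly interest)): balance=$1091.40 total_interest=$41.40
After 5 (deposit($50)): balance=$1141.40 total_interest=$41.40
After 6 (month_end (apply 2% monthly interest)): balance=$1164.22 total_interest=$64.22
After 7 (withdraw($50)): balance=$1114.22 total_interest=$64.22
After 8 (withdraw($100)): balance=$1014.22 total_interest=$64.22

Answer: 1014.22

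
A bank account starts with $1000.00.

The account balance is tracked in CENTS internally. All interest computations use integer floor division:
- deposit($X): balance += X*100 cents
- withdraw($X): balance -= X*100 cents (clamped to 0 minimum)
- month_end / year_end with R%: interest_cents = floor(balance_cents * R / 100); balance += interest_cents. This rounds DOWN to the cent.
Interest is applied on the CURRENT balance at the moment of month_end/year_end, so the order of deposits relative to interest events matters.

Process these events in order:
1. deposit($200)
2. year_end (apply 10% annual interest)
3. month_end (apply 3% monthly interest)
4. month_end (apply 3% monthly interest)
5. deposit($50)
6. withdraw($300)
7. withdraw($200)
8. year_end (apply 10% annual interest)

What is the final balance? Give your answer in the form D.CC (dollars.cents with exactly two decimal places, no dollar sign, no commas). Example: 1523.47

Answer: 1045.41

Derivation:
After 1 (deposit($200)): balance=$1200.00 total_interest=$0.00
After 2 (year_end (apply 10% annual interest)): balance=$1320.00 total_interest=$120.00
After 3 (month_end (apply 3% monthly interest)): balance=$1359.60 total_interest=$159.60
After 4 (month_end (apply 3% monthly interest)): balance=$1400.38 total_interest=$200.38
After 5 (deposit($50)): balance=$1450.38 total_interest=$200.38
After 6 (withdraw($300)): balance=$1150.38 total_interest=$200.38
After 7 (withdraw($200)): balance=$950.38 total_interest=$200.38
After 8 (year_end (apply 10% annual interest)): balance=$1045.41 total_interest=$295.41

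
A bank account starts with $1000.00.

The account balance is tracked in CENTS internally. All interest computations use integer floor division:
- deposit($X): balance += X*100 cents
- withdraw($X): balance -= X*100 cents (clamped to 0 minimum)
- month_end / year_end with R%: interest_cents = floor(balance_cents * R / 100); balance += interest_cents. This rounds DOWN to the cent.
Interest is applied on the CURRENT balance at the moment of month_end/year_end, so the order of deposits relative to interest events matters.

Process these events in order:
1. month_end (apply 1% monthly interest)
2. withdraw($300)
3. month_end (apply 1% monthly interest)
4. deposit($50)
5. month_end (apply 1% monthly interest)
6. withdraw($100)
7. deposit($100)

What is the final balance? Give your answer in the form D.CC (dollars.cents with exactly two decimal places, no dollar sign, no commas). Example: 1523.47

After 1 (month_end (apply 1% monthly interest)): balance=$1010.00 total_interest=$10.00
After 2 (withdraw($300)): balance=$710.00 total_interest=$10.00
After 3 (month_end (apply 1% monthly interest)): balance=$717.10 total_interest=$17.10
After 4 (deposit($50)): balance=$767.10 total_interest=$17.10
After 5 (month_end (apply 1% monthly interest)): balance=$774.77 total_interest=$24.77
After 6 (withdraw($100)): balance=$674.77 total_interest=$24.77
After 7 (deposit($100)): balance=$774.77 total_interest=$24.77

Answer: 774.77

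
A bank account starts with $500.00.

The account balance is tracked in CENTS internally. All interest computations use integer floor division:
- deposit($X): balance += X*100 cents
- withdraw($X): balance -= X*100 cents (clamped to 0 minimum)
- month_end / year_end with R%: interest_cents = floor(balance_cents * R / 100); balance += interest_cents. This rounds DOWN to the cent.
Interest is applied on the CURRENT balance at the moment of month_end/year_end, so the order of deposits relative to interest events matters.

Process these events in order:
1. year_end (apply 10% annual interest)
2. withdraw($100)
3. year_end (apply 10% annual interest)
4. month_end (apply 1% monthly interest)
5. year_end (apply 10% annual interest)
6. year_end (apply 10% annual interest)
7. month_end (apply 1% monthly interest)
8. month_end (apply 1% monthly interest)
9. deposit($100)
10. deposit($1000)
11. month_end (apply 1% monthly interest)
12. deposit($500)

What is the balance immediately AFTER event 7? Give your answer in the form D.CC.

After 1 (year_end (apply 10% annual interest)): balance=$550.00 total_interest=$50.00
After 2 (withdraw($100)): balance=$450.00 total_interest=$50.00
After 3 (year_end (apply 10% annual interest)): balance=$495.00 total_interest=$95.00
After 4 (month_end (apply 1% monthly interest)): balance=$499.95 total_interest=$99.95
After 5 (year_end (apply 10% annual interest)): balance=$549.94 total_interest=$149.94
After 6 (year_end (apply 10% annual interest)): balance=$604.93 total_interest=$204.93
After 7 (month_end (apply 1% monthly interest)): balance=$610.97 total_interest=$210.97

Answer: 610.97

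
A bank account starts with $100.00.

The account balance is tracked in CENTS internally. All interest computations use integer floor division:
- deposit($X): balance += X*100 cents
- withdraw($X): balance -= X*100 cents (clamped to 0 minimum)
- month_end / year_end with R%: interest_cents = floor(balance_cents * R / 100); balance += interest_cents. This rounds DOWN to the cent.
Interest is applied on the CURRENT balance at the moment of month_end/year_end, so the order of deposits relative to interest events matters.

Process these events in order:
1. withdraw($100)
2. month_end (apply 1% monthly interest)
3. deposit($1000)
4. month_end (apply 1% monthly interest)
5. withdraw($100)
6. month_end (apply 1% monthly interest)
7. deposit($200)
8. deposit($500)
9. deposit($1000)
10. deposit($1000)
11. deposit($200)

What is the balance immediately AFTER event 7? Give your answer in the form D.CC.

After 1 (withdraw($100)): balance=$0.00 total_interest=$0.00
After 2 (month_end (apply 1% monthly interest)): balance=$0.00 total_interest=$0.00
After 3 (deposit($1000)): balance=$1000.00 total_interest=$0.00
After 4 (month_end (apply 1% monthly interest)): balance=$1010.00 total_interest=$10.00
After 5 (withdraw($100)): balance=$910.00 total_interest=$10.00
After 6 (month_end (apply 1% monthly interest)): balance=$919.10 total_interest=$19.10
After 7 (deposit($200)): balance=$1119.10 total_interest=$19.10

Answer: 1119.10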